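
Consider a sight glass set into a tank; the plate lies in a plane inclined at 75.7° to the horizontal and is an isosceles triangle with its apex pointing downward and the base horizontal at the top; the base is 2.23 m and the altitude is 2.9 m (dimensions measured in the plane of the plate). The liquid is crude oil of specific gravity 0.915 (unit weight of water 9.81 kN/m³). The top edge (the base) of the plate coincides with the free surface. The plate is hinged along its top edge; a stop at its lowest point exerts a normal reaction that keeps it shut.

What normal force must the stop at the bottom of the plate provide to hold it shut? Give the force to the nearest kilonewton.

γ = 0.915 × 9.81 = 8.97615 kN/m³.
Let θ = 75.7° be the plate's angle to the horizontal; measure y along the incline from where the plane meets the free surface. Vertical depth h = y·sinθ with sinθ = 0.969016.
With the apex down, the centroid sits h/3 = 2.9/3 = 0.966667 m below the base (the top edge), so y_c = 0.966667 m and h_c = 0.966667 × 0.969016 = 0.936716 m.
A = ½ × 2.23 × 2.9 = 3.2335 m².
Resultant F = γ·h_c·A = 8.97615 × 0.936716 × 3.2335 = 27.1876 kN.
I_c = b·h³/36 = 2.23 × 2.9³/36 = 1.51076 m⁴.
Centre of pressure: y_p = y_c + I_c/(y_c·A) = 0.966667 + 1.51076/(0.966667 × 3.2335) = 0.966667 + 0.483332 = 1.45 m along the plane.
The resultant acts 0.966667 + 0.483332 = 1.45 m (along the plate) below the hinge at the top edge, so the moment about the hinge is M = F × 1.45 = 27.1876 × 1.45 = 39.422 kN·m.
A normal force at the bottom, 2.9 m from the hinge, must supply this moment: P = 39.422/2.9 = 13.5938 kN.

P ≈ 14 kN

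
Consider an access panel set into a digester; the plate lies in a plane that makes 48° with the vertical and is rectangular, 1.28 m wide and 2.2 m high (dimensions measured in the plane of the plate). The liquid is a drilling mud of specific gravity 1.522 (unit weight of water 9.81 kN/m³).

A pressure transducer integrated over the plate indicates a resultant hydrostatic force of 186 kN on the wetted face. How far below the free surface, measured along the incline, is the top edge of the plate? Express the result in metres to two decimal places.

γ = 1.522 × 9.81 = 14.93082 kN/m³.
A = 1.28 × 2.2 = 2.816 m².
From F = γ·h_c·A, the centroid depth is h_c = 186/(14.93082 × 2.816) = 4.42381 m.
The plate makes 48° with the vertical, i.e. θ = 90° − 48° = 42° to the horizontal. Measuring y along the incline from the free-surface line, vertical depth h = y·sinθ with sinθ = 0.669131.
Along the incline, y_c = h_c/sinθ = 4.42381/0.669131 = 6.61128 m.
The centroid lies 2.2/2 = 1.1 m below the top edge, so the top edge sits at y_top = 6.61128 − 1.1 = 5.51128 m along the incline.

y_top ≈ 5.51 m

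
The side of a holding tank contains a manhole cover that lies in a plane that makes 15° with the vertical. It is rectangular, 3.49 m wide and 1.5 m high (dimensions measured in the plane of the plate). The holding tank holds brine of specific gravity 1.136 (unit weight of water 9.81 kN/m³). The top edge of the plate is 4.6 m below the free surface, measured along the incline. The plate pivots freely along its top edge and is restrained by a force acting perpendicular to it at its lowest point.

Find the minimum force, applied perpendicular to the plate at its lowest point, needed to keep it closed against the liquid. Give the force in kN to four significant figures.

γ = 1.136 × 9.81 = 11.14416 kN/m³.
The plate makes 15° with the vertical, i.e. θ = 90° − 15° = 75° to the horizontal. Measuring y along the incline from the free-surface line, vertical depth h = y·sinθ with sinθ = 0.965926.
The centroid lies 1.5/2 = 0.75 m below the top edge, so y_c = 4.6 + 0.75 = 5.35 m and h_c = 5.35 × 0.965926 = 5.1677 m.
A = 3.49 × 1.5 = 5.235 m².
Resultant F = γ·h_c·A = 11.14416 × 5.1677 × 5.235 = 301.482 kN.
I_c = b·h³/12 = 3.49 × 1.5³/12 = 0.981563 m⁴.
Centre of pressure: y_p = y_c + I_c/(y_c·A) = 5.35 + 0.981563/(5.35 × 5.235) = 5.35 + 0.0350467 = 5.38505 m along the plane.
The resultant acts 0.75 + 0.0350467 = 0.785047 m (along the plate) below the hinge at the top edge, so the moment about the hinge is M = F × 0.785047 = 301.482 × 0.785047 = 236.678 kN·m.
A normal force at the bottom, 1.5 m from the hinge, must supply this moment: P = 236.678/1.5 = 157.785 kN.

P ≈ 157.8 kN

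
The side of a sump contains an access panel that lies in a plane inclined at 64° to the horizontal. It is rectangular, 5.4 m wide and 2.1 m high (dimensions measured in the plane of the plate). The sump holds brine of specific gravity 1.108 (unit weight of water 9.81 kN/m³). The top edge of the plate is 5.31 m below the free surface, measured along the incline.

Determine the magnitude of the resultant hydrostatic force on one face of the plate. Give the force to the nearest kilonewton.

F ≈ 705 kN

γ = 1.108 × 9.81 = 10.86948 kN/m³.
Let θ = 64° be the plate's angle to the horizontal; measure y along the incline from where the plane meets the free surface. Vertical depth h = y·sinθ with sinθ = 0.898794.
The centroid lies 2.1/2 = 1.05 m below the top edge, so y_c = 5.31 + 1.05 = 6.36 m and h_c = 6.36 × 0.898794 = 5.71633 m.
A = 5.4 × 2.1 = 11.34 m².
Resultant F = γ·h_c·A = 10.86948 × 5.71633 × 11.34 = 704.594 kN.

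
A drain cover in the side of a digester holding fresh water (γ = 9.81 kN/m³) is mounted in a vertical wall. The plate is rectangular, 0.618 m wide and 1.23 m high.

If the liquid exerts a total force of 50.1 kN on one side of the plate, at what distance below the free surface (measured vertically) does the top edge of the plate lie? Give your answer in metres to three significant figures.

d_top ≈ 6.10 m

γ = 9.81 kN/m³.
A = 0.618 × 1.23 = 0.76014 m².
From F = γ·h_c·A, the centroid depth is h_c = 50.1/(9.81 × 0.76014) = 6.71854 m.
The centroid lies 1.23/2 = 0.615 m below the top edge, so the top edge sits at h_top = 6.71854 − 0.615 = 6.10354 m below the surface.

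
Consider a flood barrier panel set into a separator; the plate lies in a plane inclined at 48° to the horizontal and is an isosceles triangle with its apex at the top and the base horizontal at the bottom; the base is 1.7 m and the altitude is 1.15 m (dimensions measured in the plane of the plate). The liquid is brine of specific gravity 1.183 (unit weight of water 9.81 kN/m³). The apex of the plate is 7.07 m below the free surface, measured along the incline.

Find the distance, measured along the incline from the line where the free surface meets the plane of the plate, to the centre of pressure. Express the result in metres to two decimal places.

y_p = 7.85 m

γ = 1.183 × 9.81 = 11.60523 kN/m³.
Let θ = 48° be the plate's angle to the horizontal; measure y along the incline from where the plane meets the free surface. Vertical depth h = y·sinθ with sinθ = 0.743145.
With the apex up, the centroid sits 2h/3 = 2 × 1.15/3 = 0.766667 m below the apex, so y_c = 7.07 + 0.766667 = 7.83667 m and h_c = 7.83667 × 0.743145 = 5.82378 m.
A = ½ × 1.7 × 1.15 = 0.9775 m².
Resultant F = γ·h_c·A = 11.60523 × 5.82378 × 0.9775 = 66.0656 kN.
I_c = b·h³/36 = 1.7 × 1.15³/36 = 0.0718191 m⁴.
Centre of pressure: y_p = y_c + I_c/(y_c·A) = 7.83667 + 0.0718191/(7.83667 × 0.9775) = 7.83667 + 0.00937544 = 7.84605 m along the plane.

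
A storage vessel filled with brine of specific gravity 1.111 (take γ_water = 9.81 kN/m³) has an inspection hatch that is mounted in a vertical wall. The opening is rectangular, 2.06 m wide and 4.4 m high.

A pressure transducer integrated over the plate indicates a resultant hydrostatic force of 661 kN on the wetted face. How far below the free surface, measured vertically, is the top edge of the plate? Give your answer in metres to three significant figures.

d_top ≈ 4.49 m

γ = 1.111 × 9.81 = 10.89891 kN/m³.
A = 2.06 × 4.4 = 9.064 m².
From F = γ·h_c·A, the centroid depth is h_c = 661/(10.89891 × 9.064) = 6.69112 m.
The centroid lies 4.4/2 = 2.2 m below the top edge, so the top edge sits at h_top = 6.69112 − 2.2 = 4.49112 m below the surface.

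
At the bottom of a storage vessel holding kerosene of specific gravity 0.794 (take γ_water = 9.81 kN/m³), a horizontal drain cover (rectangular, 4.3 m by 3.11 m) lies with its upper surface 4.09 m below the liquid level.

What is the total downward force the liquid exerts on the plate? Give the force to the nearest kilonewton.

F ≈ 426 kN

γ = 0.794 × 9.81 = 7.78914 kN/m³.
The plate is horizontal, so pressure is uniform at p = γ·h = 7.78914 × 4.09 = 31.8576 kN/m².
A = 4.3 × 3.11 = 13.373 m².
F = p·A = 31.8576 × 13.373 = 426.032 kN.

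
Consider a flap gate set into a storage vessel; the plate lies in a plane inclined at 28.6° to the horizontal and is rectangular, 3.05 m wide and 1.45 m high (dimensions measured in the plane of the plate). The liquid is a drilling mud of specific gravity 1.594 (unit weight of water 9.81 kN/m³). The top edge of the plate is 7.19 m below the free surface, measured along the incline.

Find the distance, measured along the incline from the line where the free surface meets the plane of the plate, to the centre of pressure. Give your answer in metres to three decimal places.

y_p = 7.937 m

γ = 1.594 × 9.81 = 15.63714 kN/m³.
Let θ = 28.6° be the plate's angle to the horizontal; measure y along the incline from where the plane meets the free surface. Vertical depth h = y·sinθ with sinθ = 0.478692.
The centroid lies 1.45/2 = 0.725 m below the top edge, so y_c = 7.19 + 0.725 = 7.915 m and h_c = 7.915 × 0.478692 = 3.78885 m.
A = 3.05 × 1.45 = 4.4225 m².
Resultant F = γ·h_c·A = 15.63714 × 3.78885 × 4.4225 = 262.019 kN.
I_c = b·h³/12 = 3.05 × 1.45³/12 = 0.774859 m⁴.
Centre of pressure: y_p = y_c + I_c/(y_c·A) = 7.915 + 0.774859/(7.915 × 4.4225) = 7.915 + 0.0221362 = 7.93714 m along the plane.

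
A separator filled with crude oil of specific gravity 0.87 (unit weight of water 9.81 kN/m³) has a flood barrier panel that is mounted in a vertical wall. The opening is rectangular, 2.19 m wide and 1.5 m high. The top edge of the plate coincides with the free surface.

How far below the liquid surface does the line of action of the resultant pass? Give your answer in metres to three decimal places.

γ = 0.87 × 9.81 = 8.5347 kN/m³.
The centroid lies 1.5/2 = 0.75 m below the top edge, so the centroid depth is h_c = 0.75 m.
A = 2.19 × 1.5 = 3.285 m².
Resultant F = γ·h_c·A = 8.5347 × 0.75 × 3.285 = 21.0274 kN.
I_c = b·h³/12 = 2.19 × 1.5³/12 = 0.615937 m⁴.
Centre of pressure: y_p = y_c + I_c/(y_c·A) = 0.75 + 0.615937/(0.75 × 3.285) = 0.75 + 0.25 = 1 m along the plane.

h_p = 1.000 m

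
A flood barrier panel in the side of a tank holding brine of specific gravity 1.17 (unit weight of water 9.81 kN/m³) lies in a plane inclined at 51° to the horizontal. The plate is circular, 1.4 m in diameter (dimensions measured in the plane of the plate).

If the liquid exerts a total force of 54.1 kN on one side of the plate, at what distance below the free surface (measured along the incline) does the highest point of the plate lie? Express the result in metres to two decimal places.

γ = 1.17 × 9.81 = 11.4777 kN/m³.
A = π(0.7)² = 1.53938 m².
From F = γ·h_c·A, the centroid depth is h_c = 54.1/(11.4777 × 1.53938) = 3.06194 m.
Let θ = 51° be the plate's angle to the horizontal; measure y along the incline from where the plane meets the free surface. Vertical depth h = y·sinθ with sinθ = 0.777146.
Along the incline, y_c = h_c/sinθ = 3.06194/0.777146 = 3.93998 m.
The centroid is at the centre, 0.7 m below the top of the plate, so the highest point sits at y_top = 3.93998 − 0.7 = 3.23998 m along the incline.

y_top ≈ 3.24 m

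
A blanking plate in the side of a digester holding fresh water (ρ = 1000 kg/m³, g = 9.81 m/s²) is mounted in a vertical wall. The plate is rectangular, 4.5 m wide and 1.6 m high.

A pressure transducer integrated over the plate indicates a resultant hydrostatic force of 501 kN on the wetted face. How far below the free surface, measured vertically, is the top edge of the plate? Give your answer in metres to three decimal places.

d_top ≈ 6.293 m

γ = ρg = 1000 × 9.81 = 9810 N/m³ = 9.81 kN/m³.
A = 4.5 × 1.6 = 7.2 m².
From F = γ·h_c·A, the centroid depth is h_c = 501/(9.81 × 7.2) = 7.0931 m.
The centroid lies 1.6/2 = 0.8 m below the top edge, so the top edge sits at h_top = 7.0931 − 0.8 = 6.2931 m below the surface.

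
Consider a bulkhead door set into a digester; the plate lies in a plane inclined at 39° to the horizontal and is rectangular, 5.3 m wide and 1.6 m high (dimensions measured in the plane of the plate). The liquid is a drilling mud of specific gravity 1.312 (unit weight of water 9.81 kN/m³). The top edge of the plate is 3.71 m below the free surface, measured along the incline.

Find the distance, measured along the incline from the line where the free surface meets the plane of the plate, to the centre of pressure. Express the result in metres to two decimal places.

y_p = 4.56 m

γ = 1.312 × 9.81 = 12.87072 kN/m³.
Let θ = 39° be the plate's angle to the horizontal; measure y along the incline from where the plane meets the free surface. Vertical depth h = y·sinθ with sinθ = 0.629320.
The centroid lies 1.6/2 = 0.8 m below the top edge, so y_c = 3.71 + 0.8 = 4.51 m and h_c = 4.51 × 0.629320 = 2.83823 m.
A = 5.3 × 1.6 = 8.48 m².
Resultant F = γ·h_c·A = 12.87072 × 2.83823 × 8.48 = 309.775 kN.
I_c = b·h³/12 = 5.3 × 1.6³/12 = 1.80907 m⁴.
Centre of pressure: y_p = y_c + I_c/(y_c·A) = 4.51 + 1.80907/(4.51 × 8.48) = 4.51 + 0.0473024 = 4.5573 m along the plane.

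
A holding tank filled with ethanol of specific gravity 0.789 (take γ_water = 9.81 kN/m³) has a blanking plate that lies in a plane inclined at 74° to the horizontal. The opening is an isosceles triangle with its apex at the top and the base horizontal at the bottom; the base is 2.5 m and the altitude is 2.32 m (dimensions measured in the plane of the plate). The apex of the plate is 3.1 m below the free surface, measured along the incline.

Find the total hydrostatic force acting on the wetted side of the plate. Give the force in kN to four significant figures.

γ = 0.789 × 9.81 = 7.74009 kN/m³.
Let θ = 74° be the plate's angle to the horizontal; measure y along the incline from where the plane meets the free surface. Vertical depth h = y·sinθ with sinθ = 0.961262.
With the apex up, the centroid sits 2h/3 = 2 × 2.32/3 = 1.54667 m below the apex, so y_c = 3.1 + 1.54667 = 4.64667 m and h_c = 4.64667 × 0.961262 = 4.46667 m.
A = ½ × 2.5 × 2.32 = 2.9 m².
Resultant F = γ·h_c·A = 7.74009 × 4.46667 × 2.9 = 100.26 kN.

F ≈ 100.3 kN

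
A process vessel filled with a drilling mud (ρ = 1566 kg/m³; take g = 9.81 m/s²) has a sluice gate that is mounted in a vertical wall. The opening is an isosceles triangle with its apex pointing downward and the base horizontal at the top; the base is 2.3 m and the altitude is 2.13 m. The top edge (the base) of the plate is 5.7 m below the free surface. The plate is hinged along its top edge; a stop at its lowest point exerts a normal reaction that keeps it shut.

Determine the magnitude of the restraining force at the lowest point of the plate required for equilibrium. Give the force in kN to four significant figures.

P ≈ 84.86 kN

γ = ρg = 1566 × 9.81 / 1000 = 15.36246 kN/m³.
With the apex down, the centroid sits h/3 = 2.13/3 = 0.71 m below the base (the top edge), so the centroid depth is h_c = 5.7 + 0.71 = 6.41 m.
A = ½ × 2.3 × 2.13 = 2.4495 m².
Resultant F = γ·h_c·A = 15.36246 × 6.41 × 2.4495 = 241.211 kN.
I_c = b·h³/36 = 2.3 × 2.13³/36 = 0.617396 m⁴.
Centre of pressure: y_p = y_c + I_c/(y_c·A) = 6.41 + 0.617396/(6.41 × 2.4495) = 6.41 + 0.0393213 = 6.44932 m along the plane.
The resultant acts 0.71 + 0.0393213 = 0.749321 m (along the plate) below the hinge at the top edge, so the moment about the hinge is M = F × 0.749321 = 241.211 × 0.749321 = 180.744 kN·m.
A normal force at the bottom, 2.13 m from the hinge, must supply this moment: P = 180.744/2.13 = 84.8563 kN.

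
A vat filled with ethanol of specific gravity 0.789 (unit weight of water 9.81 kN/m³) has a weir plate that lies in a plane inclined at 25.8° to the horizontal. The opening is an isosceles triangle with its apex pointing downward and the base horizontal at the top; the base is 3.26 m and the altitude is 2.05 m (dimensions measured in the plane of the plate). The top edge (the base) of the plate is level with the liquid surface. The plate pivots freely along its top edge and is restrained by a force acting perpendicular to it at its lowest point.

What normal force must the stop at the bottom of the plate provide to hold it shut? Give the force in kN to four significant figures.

γ = 0.789 × 9.81 = 7.74009 kN/m³.
Let θ = 25.8° be the plate's angle to the horizontal; measure y along the incline from where the plane meets the free surface. Vertical depth h = y·sinθ with sinθ = 0.435231.
With the apex down, the centroid sits h/3 = 2.05/3 = 0.683333 m below the base (the top edge), so y_c = 0.683333 m and h_c = 0.683333 × 0.435231 = 0.297408 m.
A = ½ × 3.26 × 2.05 = 3.3415 m².
Resultant F = γ·h_c·A = 7.74009 × 0.297408 × 3.3415 = 7.69202 kN.
I_c = b·h³/36 = 3.26 × 2.05³/36 = 0.780147 m⁴.
Centre of pressure: y_p = y_c + I_c/(y_c·A) = 0.683333 + 0.780147/(0.683333 × 3.3415) = 0.683333 + 0.341667 = 1.025 m along the plane.
The resultant acts 0.683333 + 0.341667 = 1.025 m (along the plate) below the hinge at the top edge, so the moment about the hinge is M = F × 1.025 = 7.69202 × 1.025 = 7.88432 kN·m.
A normal force at the bottom, 2.05 m from the hinge, must supply this moment: P = 7.88432/2.05 = 3.84601 kN.

P ≈ 3.846 kN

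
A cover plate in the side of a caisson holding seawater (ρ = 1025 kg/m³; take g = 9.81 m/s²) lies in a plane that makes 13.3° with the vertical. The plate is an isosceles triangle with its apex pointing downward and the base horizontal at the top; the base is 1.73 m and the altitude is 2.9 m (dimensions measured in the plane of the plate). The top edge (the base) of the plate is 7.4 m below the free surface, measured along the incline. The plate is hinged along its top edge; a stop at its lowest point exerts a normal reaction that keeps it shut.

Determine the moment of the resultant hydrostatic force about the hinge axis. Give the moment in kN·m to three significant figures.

M ≈ 210 kN·m

γ = ρg = 1025 × 9.81 / 1000 = 10.05525 kN/m³.
The plate makes 13.3° with the vertical, i.e. θ = 90° − 13.3° = 76.7° to the horizontal. Measuring y along the incline from the free-surface line, vertical depth h = y·sinθ with sinθ = 0.973179.
With the apex down, the centroid sits h/3 = 2.9/3 = 0.966667 m below the base (the top edge), so y_c = 7.4 + 0.966667 = 8.36667 m and h_c = 8.36667 × 0.973179 = 8.14227 m.
A = ½ × 1.73 × 2.9 = 2.5085 m².
Resultant F = γ·h_c·A = 10.05525 × 8.14227 × 2.5085 = 205.377 kN.
I_c = b·h³/36 = 1.73 × 2.9³/36 = 1.17203 m⁴.
Centre of pressure: y_p = y_c + I_c/(y_c·A) = 8.36667 + 1.17203/(8.36667 × 2.5085) = 8.36667 + 0.0558434 = 8.42251 m along the plane.
The resultant acts 0.966667 + 0.0558434 = 1.02251 m (along the plate) below the hinge at the top edge, so the moment about the hinge is M = F × 1.02251 = 205.377 × 1.02251 = 210 kN·m.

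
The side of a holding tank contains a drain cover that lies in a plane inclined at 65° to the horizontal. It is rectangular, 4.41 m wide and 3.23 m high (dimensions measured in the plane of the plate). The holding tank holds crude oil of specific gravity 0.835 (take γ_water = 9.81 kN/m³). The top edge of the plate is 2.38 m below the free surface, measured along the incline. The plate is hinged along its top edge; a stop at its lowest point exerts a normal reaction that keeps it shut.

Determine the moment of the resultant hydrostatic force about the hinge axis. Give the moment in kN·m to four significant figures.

M ≈ 774.2 kN·m

γ = 0.835 × 9.81 = 8.19135 kN/m³.
Let θ = 65° be the plate's angle to the horizontal; measure y along the incline from where the plane meets the free surface. Vertical depth h = y·sinθ with sinθ = 0.906308.
The centroid lies 3.23/2 = 1.615 m below the top edge, so y_c = 2.38 + 1.615 = 3.995 m and h_c = 3.995 × 0.906308 = 3.6207 m.
A = 4.41 × 3.23 = 14.2443 m².
Resultant F = γ·h_c·A = 8.19135 × 3.6207 × 14.2443 = 422.463 kN.
I_c = b·h³/12 = 4.41 × 3.23³/12 = 12.3841 m⁴.
Centre of pressure: y_p = y_c + I_c/(y_c·A) = 3.995 + 12.3841/(3.995 × 14.2443) = 3.995 + 0.217624 = 4.21262 m along the plane.
The resultant acts 1.615 + 0.217624 = 1.83262 m (along the plate) below the hinge at the top edge, so the moment about the hinge is M = F × 1.83262 = 422.463 × 1.83262 = 774.214 kN·m.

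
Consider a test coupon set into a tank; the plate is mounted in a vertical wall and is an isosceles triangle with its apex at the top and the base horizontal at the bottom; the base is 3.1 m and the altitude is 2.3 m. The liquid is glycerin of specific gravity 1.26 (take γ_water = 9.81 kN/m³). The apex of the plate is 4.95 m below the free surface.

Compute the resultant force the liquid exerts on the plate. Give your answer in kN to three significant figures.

γ = 1.26 × 9.81 = 12.3606 kN/m³.
With the apex up, the centroid sits 2h/3 = 2 × 2.3/3 = 1.53333 m below the apex, so the centroid depth is h_c = 4.95 + 1.53333 = 6.48333 m.
A = ½ × 3.1 × 2.3 = 3.565 m².
Resultant F = γ·h_c·A = 12.3606 × 6.48333 × 3.565 = 285.691 kN.

F ≈ 286 kN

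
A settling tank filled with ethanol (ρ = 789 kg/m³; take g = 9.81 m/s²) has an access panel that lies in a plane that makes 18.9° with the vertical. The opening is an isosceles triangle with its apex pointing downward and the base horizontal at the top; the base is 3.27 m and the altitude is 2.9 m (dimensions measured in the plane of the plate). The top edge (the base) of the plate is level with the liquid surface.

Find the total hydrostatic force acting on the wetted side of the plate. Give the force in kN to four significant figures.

γ = ρg = 789 × 9.81 / 1000 = 7.74009 kN/m³.
The plate makes 18.9° with the vertical, i.e. θ = 90° − 18.9° = 71.1° to the horizontal. Measuring y along the incline from the free-surface line, vertical depth h = y·sinθ with sinθ = 0.946085.
With the apex down, the centroid sits h/3 = 2.9/3 = 0.966667 m below the base (the top edge), so y_c = 0.966667 m and h_c = 0.966667 × 0.946085 = 0.914549 m.
A = ½ × 3.27 × 2.9 = 4.7415 m².
Resultant F = γ·h_c·A = 7.74009 × 0.914549 × 4.7415 = 33.5636 kN.

F ≈ 33.56 kN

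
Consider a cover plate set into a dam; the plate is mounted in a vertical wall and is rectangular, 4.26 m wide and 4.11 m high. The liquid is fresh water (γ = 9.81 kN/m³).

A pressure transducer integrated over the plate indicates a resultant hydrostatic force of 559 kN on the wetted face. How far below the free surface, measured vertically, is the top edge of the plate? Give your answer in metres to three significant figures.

γ = 9.81 kN/m³.
A = 4.26 × 4.11 = 17.5086 m².
From F = γ·h_c·A, the centroid depth is h_c = 559/(9.81 × 17.5086) = 3.25455 m.
The centroid lies 4.11/2 = 2.055 m below the top edge, so the top edge sits at h_top = 3.25455 − 2.055 = 1.19955 m below the surface.

d_top ≈ 1.20 m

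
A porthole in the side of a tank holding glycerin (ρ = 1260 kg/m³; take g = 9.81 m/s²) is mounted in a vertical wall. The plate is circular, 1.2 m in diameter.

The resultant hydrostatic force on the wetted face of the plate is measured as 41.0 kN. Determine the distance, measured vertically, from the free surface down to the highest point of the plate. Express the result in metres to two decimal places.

d_top ≈ 2.33 m

γ = ρg = 1260 × 9.81 / 1000 = 12.3606 kN/m³.
A = π(0.6)² = 1.13097 m².
From F = γ·h_c·A, the centroid depth is h_c = 41.0/(12.3606 × 1.13097) = 2.93287 m.
The centroid is at the centre, 0.6 m below the top of the plate, so the highest point sits at h_top = 2.93287 − 0.6 = 2.33287 m below the surface.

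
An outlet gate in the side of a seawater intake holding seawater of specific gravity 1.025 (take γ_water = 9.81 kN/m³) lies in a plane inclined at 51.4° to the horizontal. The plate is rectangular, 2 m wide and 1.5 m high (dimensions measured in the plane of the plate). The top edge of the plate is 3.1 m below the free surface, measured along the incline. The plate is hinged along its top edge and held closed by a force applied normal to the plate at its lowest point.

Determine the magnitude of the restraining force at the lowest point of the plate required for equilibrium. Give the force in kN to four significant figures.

P ≈ 48.33 kN

γ = 1.025 × 9.81 = 10.05525 kN/m³.
Let θ = 51.4° be the plate's angle to the horizontal; measure y along the incline from where the plane meets the free surface. Vertical depth h = y·sinθ with sinθ = 0.781520.
The centroid lies 1.5/2 = 0.75 m below the top edge, so y_c = 3.1 + 0.75 = 3.85 m and h_c = 3.85 × 0.781520 = 3.00885 m.
A = 2 × 1.5 = 3 m².
Resultant F = γ·h_c·A = 10.05525 × 3.00885 × 3 = 90.7642 kN.
I_c = b·h³/12 = 2 × 1.5³/12 = 0.5625 m⁴.
Centre of pressure: y_p = y_c + I_c/(y_c·A) = 3.85 + 0.5625/(3.85 × 3) = 3.85 + 0.0487013 = 3.8987 m along the plane.
The resultant acts 0.75 + 0.0487013 = 0.798701 m (along the plate) below the hinge at the top edge, so the moment about the hinge is M = F × 0.798701 = 90.7642 × 0.798701 = 72.4935 kN·m.
A normal force at the bottom, 1.5 m from the hinge, must supply this moment: P = 72.4935/1.5 = 48.329 kN.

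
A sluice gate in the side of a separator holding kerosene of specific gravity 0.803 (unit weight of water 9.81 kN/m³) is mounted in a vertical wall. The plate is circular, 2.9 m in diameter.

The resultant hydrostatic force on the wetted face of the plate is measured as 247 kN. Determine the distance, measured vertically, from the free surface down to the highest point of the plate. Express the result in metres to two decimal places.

γ = 0.803 × 9.81 = 7.87743 kN/m³.
A = π(1.45)² = 6.6052 m².
From F = γ·h_c·A, the centroid depth is h_c = 247/(7.87743 × 6.6052) = 4.74708 m.
The centroid is at the centre, 1.45 m below the top of the plate, so the highest point sits at h_top = 4.74708 − 1.45 = 3.29708 m below the surface.

d_top ≈ 3.30 m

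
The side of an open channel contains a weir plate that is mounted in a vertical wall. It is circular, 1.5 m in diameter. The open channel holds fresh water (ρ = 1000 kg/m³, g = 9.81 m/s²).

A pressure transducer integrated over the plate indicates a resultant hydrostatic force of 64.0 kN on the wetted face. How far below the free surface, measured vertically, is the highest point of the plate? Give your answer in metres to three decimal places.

γ = ρg = 1000 × 9.81 = 9810 N/m³ = 9.81 kN/m³.
A = π(0.75)² = 1.76715 m².
From F = γ·h_c·A, the centroid depth is h_c = 64.0/(9.81 × 1.76715) = 3.69179 m.
The centroid is at the centre, 0.75 m below the top of the plate, so the highest point sits at h_top = 3.69179 − 0.75 = 2.94179 m below the surface.

d_top ≈ 2.942 m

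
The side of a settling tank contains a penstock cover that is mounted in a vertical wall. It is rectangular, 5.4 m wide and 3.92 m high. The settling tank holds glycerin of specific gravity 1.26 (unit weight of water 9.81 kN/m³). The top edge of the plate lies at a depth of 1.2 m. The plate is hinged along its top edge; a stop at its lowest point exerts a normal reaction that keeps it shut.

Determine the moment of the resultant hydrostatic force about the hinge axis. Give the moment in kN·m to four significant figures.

M ≈ 1956 kN·m

γ = 1.26 × 9.81 = 12.3606 kN/m³.
The centroid lies 3.92/2 = 1.96 m below the top edge, so the centroid depth is h_c = 1.2 + 1.96 = 3.16 m.
A = 5.4 × 3.92 = 21.168 m².
Resultant F = γ·h_c·A = 12.3606 × 3.16 × 21.168 = 826.811 kN.
I_c = b·h³/12 = 5.4 × 3.92³/12 = 27.1063 m⁴.
Centre of pressure: y_p = y_c + I_c/(y_c·A) = 3.16 + 27.1063/(3.16 × 21.168) = 3.16 + 0.405232 = 3.56523 m along the plane.
The resultant acts 1.96 + 0.405232 = 2.36523 m (along the plate) below the hinge at the top edge, so the moment about the hinge is M = F × 2.36523 = 826.811 × 2.36523 = 1955.6 kN·m.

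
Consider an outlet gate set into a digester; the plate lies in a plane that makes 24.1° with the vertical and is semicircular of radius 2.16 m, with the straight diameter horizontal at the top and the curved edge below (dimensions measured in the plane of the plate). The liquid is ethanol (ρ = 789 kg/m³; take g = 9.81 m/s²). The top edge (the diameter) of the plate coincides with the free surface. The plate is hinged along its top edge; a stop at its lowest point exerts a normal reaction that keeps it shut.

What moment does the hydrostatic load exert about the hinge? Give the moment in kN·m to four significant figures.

M ≈ 60.40 kN·m

γ = ρg = 789 × 9.81 / 1000 = 7.74009 kN/m³.
The plate makes 24.1° with the vertical, i.e. θ = 90° − 24.1° = 65.9° to the horizontal. Measuring y along the incline from the free-surface line, vertical depth h = y·sinθ with sinθ = 0.912834.
The centroid of a semicircle lies 4r/(3π) = 0.916732 m from the diameter, here below the top edge, so y_c = 0.916732 m and h_c = 0.916732 × 0.912834 = 0.836824 m.
A = πr²/2 = π × 2.16²/2 = 7.32871 m².
Resultant F = γ·h_c·A = 7.74009 × 0.836824 × 7.32871 = 47.4687 kN.
I_c = (π/8 − 8/(9π))·r⁴ = 0.109757 × 2.16⁴ = 2.38917 m⁴.
Centre of pressure: y_p = y_c + I_c/(y_c·A) = 0.916732 + 2.38917/(0.916732 × 7.32871) = 0.916732 + 0.355613 = 1.27235 m along the plane.
The resultant acts 0.916732 + 0.355613 = 1.27235 m (along the plate) below the hinge at the top edge, so the moment about the hinge is M = F × 1.27235 = 47.4687 × 1.27235 = 60.3968 kN·m.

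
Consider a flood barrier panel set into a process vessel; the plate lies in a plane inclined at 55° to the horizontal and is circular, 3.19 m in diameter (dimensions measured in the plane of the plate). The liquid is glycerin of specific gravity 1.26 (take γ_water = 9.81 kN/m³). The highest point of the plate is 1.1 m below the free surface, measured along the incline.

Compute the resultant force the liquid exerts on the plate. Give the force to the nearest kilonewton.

F ≈ 218 kN

γ = 1.26 × 9.81 = 12.3606 kN/m³.
Let θ = 55° be the plate's angle to the horizontal; measure y along the incline from where the plane meets the free surface. Vertical depth h = y·sinθ with sinθ = 0.819152.
The centroid is at the centre, 1.595 m below the top of the plate, so y_c = 1.1 + 1.595 = 2.695 m and h_c = 2.695 × 0.819152 = 2.20761 m.
A = π(1.595)² = 7.99229 m².
Resultant F = γ·h_c·A = 12.3606 × 2.20761 × 7.99229 = 218.089 kN.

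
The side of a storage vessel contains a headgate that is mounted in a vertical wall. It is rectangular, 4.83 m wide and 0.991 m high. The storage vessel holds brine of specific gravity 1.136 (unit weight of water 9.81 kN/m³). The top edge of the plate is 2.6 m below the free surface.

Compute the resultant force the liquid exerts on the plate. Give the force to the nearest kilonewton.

F ≈ 165 kN

γ = 1.136 × 9.81 = 11.14416 kN/m³.
The centroid lies 0.991/2 = 0.4955 m below the top edge, so the centroid depth is h_c = 2.6 + 0.4955 = 3.0955 m.
A = 4.83 × 0.991 = 4.78653 m².
Resultant F = γ·h_c·A = 11.14416 × 3.0955 × 4.78653 = 165.12 kN.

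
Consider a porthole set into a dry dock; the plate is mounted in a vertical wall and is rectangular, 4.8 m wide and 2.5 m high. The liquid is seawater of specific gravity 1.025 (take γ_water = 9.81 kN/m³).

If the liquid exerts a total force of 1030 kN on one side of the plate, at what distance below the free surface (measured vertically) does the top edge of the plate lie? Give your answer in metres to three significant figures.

γ = 1.025 × 9.81 = 10.05525 kN/m³.
A = 4.8 × 2.5 = 12 m².
From F = γ·h_c·A, the centroid depth is h_c = 1030/(10.05525 × 12) = 8.53617 m.
The centroid lies 2.5/2 = 1.25 m below the top edge, so the top edge sits at h_top = 8.53617 − 1.25 = 7.28617 m below the surface.

d_top ≈ 7.29 m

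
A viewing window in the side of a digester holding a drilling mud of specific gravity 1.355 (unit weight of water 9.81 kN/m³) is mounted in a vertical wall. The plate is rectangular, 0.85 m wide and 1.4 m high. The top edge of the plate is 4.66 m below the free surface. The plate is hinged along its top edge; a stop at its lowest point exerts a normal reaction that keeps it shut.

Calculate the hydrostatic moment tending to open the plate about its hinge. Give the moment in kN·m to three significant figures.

M ≈ 61.9 kN·m

γ = 1.355 × 9.81 = 13.29255 kN/m³.
The centroid lies 1.4/2 = 0.7 m below the top edge, so the centroid depth is h_c = 4.66 + 0.7 = 5.36 m.
A = 0.85 × 1.4 = 1.19 m².
Resultant F = γ·h_c·A = 13.29255 × 5.36 × 1.19 = 84.7852 kN.
I_c = b·h³/12 = 0.85 × 1.4³/12 = 0.194367 m⁴.
Centre of pressure: y_p = y_c + I_c/(y_c·A) = 5.36 + 0.194367/(5.36 × 1.19) = 5.36 + 0.0304727 = 5.39047 m along the plane.
The resultant acts 0.7 + 0.0304727 = 0.730473 m (along the plate) below the hinge at the top edge, so the moment about the hinge is M = F × 0.730473 = 84.7852 × 0.730473 = 61.9333 kN·m.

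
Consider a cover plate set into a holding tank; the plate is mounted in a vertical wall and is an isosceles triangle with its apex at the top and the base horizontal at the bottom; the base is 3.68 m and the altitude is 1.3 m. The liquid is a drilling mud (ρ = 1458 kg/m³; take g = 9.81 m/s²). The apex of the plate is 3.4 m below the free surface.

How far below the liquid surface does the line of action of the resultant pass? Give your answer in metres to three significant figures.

γ = ρg = 1458 × 9.81 / 1000 = 14.30298 kN/m³.
With the apex up, the centroid sits 2h/3 = 2 × 1.3/3 = 0.866667 m below the apex, so the centroid depth is h_c = 3.4 + 0.866667 = 4.26667 m.
A = ½ × 3.68 × 1.3 = 2.392 m².
Resultant F = γ·h_c·A = 14.30298 × 4.26667 × 2.392 = 145.974 kN.
I_c = b·h³/36 = 3.68 × 1.3³/36 = 0.224582 m⁴.
Centre of pressure: y_p = y_c + I_c/(y_c·A) = 4.26667 + 0.224582/(4.26667 × 2.392) = 4.26667 + 0.0220052 = 4.28868 m along the plane.

h_p = 4.29 m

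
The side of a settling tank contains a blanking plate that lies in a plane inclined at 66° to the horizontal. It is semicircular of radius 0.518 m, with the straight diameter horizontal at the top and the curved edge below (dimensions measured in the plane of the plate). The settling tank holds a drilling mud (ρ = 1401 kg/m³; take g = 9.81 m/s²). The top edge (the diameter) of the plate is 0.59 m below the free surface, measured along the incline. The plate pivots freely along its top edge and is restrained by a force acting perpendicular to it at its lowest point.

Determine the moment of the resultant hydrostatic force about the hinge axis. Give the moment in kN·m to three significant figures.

γ = ρg = 1401 × 9.81 / 1000 = 13.74381 kN/m³.
Let θ = 66° be the plate's angle to the horizontal; measure y along the incline from where the plane meets the free surface. Vertical depth h = y·sinθ with sinθ = 0.913545.
The centroid of a semicircle lies 4r/(3π) = 0.219846 m from the diameter, here below the top edge, so y_c = 0.59 + 0.219846 = 0.809846 m and h_c = 0.809846 × 0.913545 = 0.739831 m.
A = πr²/2 = π × 0.518²/2 = 0.421482 m².
Resultant F = γ·h_c·A = 13.74381 × 0.739831 × 0.421482 = 4.28567 kN.
I_c = (π/8 − 8/(9π))·r⁴ = 0.109757 × 0.518⁴ = 0.00790226 m⁴.
Centre of pressure: y_p = y_c + I_c/(y_c·A) = 0.809846 + 0.00790226/(0.809846 × 0.421482) = 0.809846 + 0.023151 = 0.832997 m along the plane.
The resultant acts 0.219846 + 0.023151 = 0.242997 m (along the plate) below the hinge at the top edge, so the moment about the hinge is M = F × 0.242997 = 4.28567 × 0.242997 = 1.0414 kN·m.

M ≈ 1.04 kN·m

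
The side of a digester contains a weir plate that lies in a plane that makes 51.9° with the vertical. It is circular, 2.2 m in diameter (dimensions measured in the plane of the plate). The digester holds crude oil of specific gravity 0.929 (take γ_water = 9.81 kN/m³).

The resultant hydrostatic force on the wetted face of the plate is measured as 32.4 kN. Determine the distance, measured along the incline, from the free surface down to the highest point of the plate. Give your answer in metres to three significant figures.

y_top ≈ 0.416 m

γ = 0.929 × 9.81 = 9.11349 kN/m³.
A = π(1.1)² = 3.80133 m².
From F = γ·h_c·A, the centroid depth is h_c = 32.4/(9.11349 × 3.80133) = 0.935244 m.
The plate makes 51.9° with the vertical, i.e. θ = 90° − 51.9° = 38.1° to the horizontal. Measuring y along the incline from the free-surface line, vertical depth h = y·sinθ with sinθ = 0.617036.
Along the incline, y_c = h_c/sinθ = 0.935244/0.617036 = 1.5157 m.
The centroid is at the centre, 1.1 m below the top of the plate, so the highest point sits at y_top = 1.5157 − 1.1 = 0.4157 m along the incline.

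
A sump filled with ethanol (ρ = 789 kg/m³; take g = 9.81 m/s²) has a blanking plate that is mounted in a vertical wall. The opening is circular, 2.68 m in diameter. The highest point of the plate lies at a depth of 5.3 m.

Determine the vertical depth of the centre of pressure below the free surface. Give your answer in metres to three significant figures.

h_p = 6.71 m

γ = ρg = 789 × 9.81 / 1000 = 7.74009 kN/m³.
The centroid is at the centre, 1.34 m below the top of the plate, so the centroid depth is h_c = 5.3 + 1.34 = 6.64 m.
A = π(1.34)² = 5.64104 m².
Resultant F = γ·h_c·A = 7.74009 × 6.64 × 5.64104 = 289.917 kN.
I_c = πr⁴/4 = π × 1.34⁴/4 = 2.53226 m⁴.
Centre of pressure: y_p = y_c + I_c/(y_c·A) = 6.64 + 2.53226/(6.64 × 5.64104) = 6.64 + 0.0676053 = 6.70761 m along the plane.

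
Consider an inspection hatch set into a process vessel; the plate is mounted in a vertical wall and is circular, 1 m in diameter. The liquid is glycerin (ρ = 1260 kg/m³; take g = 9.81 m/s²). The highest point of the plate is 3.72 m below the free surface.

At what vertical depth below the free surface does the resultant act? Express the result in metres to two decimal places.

h_p = 4.23 m

γ = ρg = 1260 × 9.81 / 1000 = 12.3606 kN/m³.
The centroid is at the centre, 0.5 m below the top of the plate, so the centroid depth is h_c = 3.72 + 0.5 = 4.22 m.
A = π(0.5)² = 0.785398 m².
Resultant F = γ·h_c·A = 12.3606 × 4.22 × 0.785398 = 40.9677 kN.
I_c = πr⁴/4 = π × 0.5⁴/4 = 0.0490874 m⁴.
Centre of pressure: y_p = y_c + I_c/(y_c·A) = 4.22 + 0.0490874/(4.22 × 0.785398) = 4.22 + 0.0148104 = 4.23481 m along the plane.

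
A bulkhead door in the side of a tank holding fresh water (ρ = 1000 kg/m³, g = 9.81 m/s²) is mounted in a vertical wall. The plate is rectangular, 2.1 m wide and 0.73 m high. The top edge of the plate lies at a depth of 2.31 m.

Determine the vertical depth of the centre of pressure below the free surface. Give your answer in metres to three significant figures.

γ = ρg = 1000 × 9.81 = 9810 N/m³ = 9.81 kN/m³.
The centroid lies 0.73/2 = 0.365 m below the top edge, so the centroid depth is h_c = 2.31 + 0.365 = 2.675 m.
A = 2.1 × 0.73 = 1.533 m².
Resultant F = γ·h_c·A = 9.81 × 2.675 × 1.533 = 40.2286 kN.
I_c = b·h³/12 = 2.1 × 0.73³/12 = 0.068078 m⁴.
Centre of pressure: y_p = y_c + I_c/(y_c·A) = 2.675 + 0.068078/(2.675 × 1.533) = 2.675 + 0.0166013 = 2.6916 m along the plane.

h_p = 2.69 m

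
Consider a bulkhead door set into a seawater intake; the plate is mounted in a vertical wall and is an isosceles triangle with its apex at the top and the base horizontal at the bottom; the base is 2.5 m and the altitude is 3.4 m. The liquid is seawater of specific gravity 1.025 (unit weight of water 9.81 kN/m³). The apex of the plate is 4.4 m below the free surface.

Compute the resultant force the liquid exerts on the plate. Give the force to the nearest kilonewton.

γ = 1.025 × 9.81 = 10.05525 kN/m³.
With the apex up, the centroid sits 2h/3 = 2 × 3.4/3 = 2.26667 m below the apex, so the centroid depth is h_c = 4.4 + 2.26667 = 6.66667 m.
A = ½ × 2.5 × 3.4 = 4.25 m².
Resultant F = γ·h_c·A = 10.05525 × 6.66667 × 4.25 = 284.899 kN.

F ≈ 285 kN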